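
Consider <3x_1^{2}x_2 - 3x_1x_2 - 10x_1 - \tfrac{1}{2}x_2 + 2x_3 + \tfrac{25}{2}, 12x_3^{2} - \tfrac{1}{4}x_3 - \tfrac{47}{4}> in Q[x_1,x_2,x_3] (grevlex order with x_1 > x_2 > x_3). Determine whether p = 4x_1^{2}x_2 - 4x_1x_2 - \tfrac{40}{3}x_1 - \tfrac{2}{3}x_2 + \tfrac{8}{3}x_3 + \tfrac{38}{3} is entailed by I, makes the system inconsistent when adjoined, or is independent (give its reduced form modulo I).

Adjoining 4x_1^{2}x_2 - 4x_1x_2 - \tfrac{40}{3}x_1 - \tfrac{2}{3}x_2 + \tfrac{8}{3}x_3 + \tfrac{38}{3} makes the ideal the whole ring: the system is inconsistent.

First compute the reduced Gröbner basis of I by Buchberger's algorithm.
f_1 = 3x_1^{2}x_2 - 3x_1x_2 - 10x_1 - \tfrac{1}{2}x_2 + 2x_3 + \tfrac{25}{2}, LT = x_1^{2}x_2.
f_2 = 12x_3^{2} - \tfrac{1}{4}x_3 - \tfrac{47}{4}, LT = x_3^{2}.

The S-polynomials (S(f_1,f_2)) all reduce to 0 modulo the current basis, so we have a Gröbner basis.
Inter-reduce: drop elements whose leading term is divisible by another's, tail-reduce, and make monic.
Reduced Gröbner basis: {x_1^{2}x_2 - x_1x_2 - \tfrac{10}{3}x_1 - \tfrac{1}{6}x_2 + \tfrac{2}{3}x_3 + \tfrac{25}{6}, x_3^{2} - \tfrac{1}{48}x_3 - \tfrac{47}{48}}.
Label its elements g_1 = x_1^{2}x_2 - x_1x_2 - \tfrac{10}{3}x_1 - \tfrac{1}{6}x_2 + \tfrac{2}{3}x_3 + \tfrac{25}{6}, g_2 = x_3^{2} - \tfrac{1}{48}x_3 - \tfrac{47}{48}.

Reduce p = 4x_1^{2}x_2 - 4x_1x_2 - \tfrac{40}{3}x_1 - \tfrac{2}{3}x_2 + \tfrac{8}{3}x_3 + \tfrac{38}{3} modulo G:
  leading term x_1^{2}x_2: subtract (4)·g_1 from 4x_1^{2}x_2 - 4x_1x_2 - \tfrac{40}{3}x_1 - \tfrac{2}{3}x_2 + \tfrac{8}{3}x_3 + \tfrac{38}{3} → -4
  leading term 1: no divisor's leading term divides it; move -4 to the remainder.
  normal form = -4.
The normal form is nonzero, so p ∉ I. Since p minus its normal form lies in I, I + (p) = I + (r) where r = -4; decide whether this ideal is the whole ring.
Here r = -4 is a nonzero constant, hence a unit: 1 ∈ I + (p), the Gröbner basis of I + (p) is {1}, and the enlarged system has no common solution — adjoining p is inconsistent.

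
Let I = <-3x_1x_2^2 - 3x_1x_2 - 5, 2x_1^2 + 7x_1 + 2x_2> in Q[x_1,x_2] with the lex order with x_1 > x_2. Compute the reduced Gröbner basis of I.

G = {x_1 - 3/5x_2^3 - 3/5x_2^2 + 7/2, x_2^5 + 2x_2^4 + x_2^3 - 35/6x_2^2 - 35/6x_2 + 25/9}

The reduced Gröbner basis is the canonical form of the ideal for this ordering.

f_1 = -3x_1x_2^2 - 3x_1x_2 - 5, LT = x_1x_2^2.
f_2 = 2x_1^2 + 7x_1 + 2x_2, LT = x_1^2.

S(f_1,f_2): lcm = x_1^2x_2^2. S = x_1^2x_2 - 7/2x_1x_2^2 + 5/3x_1 - x_2^3.
  leading term x_1^2x_2: subtract (1/2x_2)·f_2 from x_1^2x_2 - 7/2x_1x_2^2 + 5/3x_1 - x_2^3 → -7/2x_1x_2^2 - 7/2x_1x_2 + 5/3x_1 - x_2^3 - x_2^2
  leading term x_1x_2^2: subtract (7/6)·f_1 from -7/2x_1x_2^2 - 7/2x_1x_2 + 5/3x_1 - x_2^3 - x_2^2 → 5/3x_1 - x_2^3 - x_2^2 + 35/6
  leading term x_1: no divisor's leading term divides it; move 5/3x_1 to the remainder.
  leading term x_2^3: no divisor's leading term divides it; move -x_2^3 to the remainder.
  leading term x_2^2: no divisor's leading term divides it; move -x_2^2 to the remainder.
  leading term 1: no divisor's leading term divides it; move 35/6 to the remainder.
  remainder 5/3x_1 - x_2^3 - x_2^2 + 35/6 ≠ 0; add g_3 = 5/3x_1 - x_2^3 - x_2^2 + 35/6 to the basis.

S(f_1,g_3): lcm = x_1x_2^2. S = x_1x_2 + 3/5x_2^5 + 3/5x_2^4 - 7/2x_2^2 + 5/3.
  leading term x_1x_2: subtract (3/5x_2)·g_3 from x_1x_2 + 3/5x_2^5 + 3/5x_2^4 - 7/2x_2^2 + 5/3 → 3/5x_2^5 + 6/5x_2^4 + 3/5x_2^3 - 7/2x_2^2 - 7/2x_2 + 5/3
  leading term x_2^5: no divisor's leading term divides it; move 3/5x_2^5 to the remainder.
  leading term x_2^4: no divisor's leading term divides it; move 6/5x_2^4 to the remainder.
  leading term x_2^3: no divisor's leading term divides it; move 3/5x_2^3 to the remainder.
  leading term x_2^2: no divisor's leading term divides it; move -7/2x_2^2 to the remainder.
  leading term x_2: no divisor's leading term divides it; move -7/2x_2 to the remainder.
  leading term 1: no divisor's leading term divides it; move 5/3 to the remainder.
  remainder 3/5x_2^5 + 6/5x_2^4 + 3/5x_2^3 - 7/2x_2^2 - 7/2x_2 + 5/3 ≠ 0; add g_4 = 3/5x_2^5 + 6/5x_2^4 + 3/5x_2^3 - 7/2x_2^2 - 7/2x_2 + 5/3 to the basis.

The other S-polynomials (S(f_2,g_3), S(f_1,g_4), S(f_2,g_4), S(g_3,g_4)) all reduce to 0 modulo the current basis, so we have a Gröbner basis.
Inter-reduce: drop elements whose leading term is divisible by another's, tail-reduce, and make monic.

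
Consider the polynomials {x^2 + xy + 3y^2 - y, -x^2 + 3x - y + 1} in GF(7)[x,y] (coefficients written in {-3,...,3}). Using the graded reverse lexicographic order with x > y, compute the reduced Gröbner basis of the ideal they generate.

G = {y^3 + 3y^2 - 3x - 2, x^2 - 3x + y - 1, xy + 3y^2 + 3x - 2y + 1}

f_1 = x^2 + xy + 3y^2 - y, LT = x^2.
f_2 = -x^2 + 3x - y + 1, LT = x^2.

S(f_1,f_2): lcm = x^2. S = xy + 3y^2 + 3x - 2y + 1.
  leading term xy: no divisor's leading term divides it; move xy to the remainder.
  leading term y^2: no divisor's leading term divides it; move 3y^2 to the remainder.
  leading term x: no divisor's leading term divides it; move 3x to the remainder.
  leading term y: no divisor's leading term divides it; move -2y to the remainder.
  leading term 1: no divisor's leading term divides it; move 1 to the remainder.
  remainder xy + 3y^2 + 3x - 2y + 1 ≠ 0; add g_3 = xy + 3y^2 + 3x - 2y + 1 to the basis.

S(f_1,g_3): lcm = x^2y. S = -2xy^2 + 3y^3 - 3x^2 + 2xy - y^2 - x.
  leading term xy^2: subtract (-2y)·g_3 from -2xy^2 + 3y^3 - 3x^2 + 2xy - y^2 - x → 2y^3 - 3x^2 + xy + 2y^2 - x + 2y
  leading term y^3: no divisor's leading term divides it; move 2y^3 to the remainder.
  leading term x^2: subtract (-3)·f_1 from -3x^2 + xy + 2y^2 - x + 2y → -3xy - 3y^2 - x - y
  leading term xy: subtract (-3)·g_3 from -3xy - 3y^2 - x - y → -y^2 + x + 3
  leading term y^2: no divisor's leading term divides it; move -y^2 to the remainder.
  leading term x: no divisor's leading term divides it; move x to the remainder.
  leading term 1: no divisor's leading term divides it; move 3 to the remainder.
  remainder 2y^3 - y^2 + x + 3 ≠ 0; add g_4 = 2y^3 - y^2 + x + 3 to the basis.

The other S-polynomials (S(f_2,g_3), S(f_1,g_4), S(f_2,g_4), S(g_3,g_4)) all reduce to 0 modulo the current basis, so we have a Gröbner basis.
Inter-reduce: drop elements whose leading term is divisible by another's, tail-reduce, and make monic.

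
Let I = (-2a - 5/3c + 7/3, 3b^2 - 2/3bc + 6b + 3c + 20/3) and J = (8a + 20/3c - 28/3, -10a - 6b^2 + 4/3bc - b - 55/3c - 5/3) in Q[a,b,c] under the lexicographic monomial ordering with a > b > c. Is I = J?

Since reduced Gröbner bases are canonical representatives of ideals under a given ordering, it suffices to compute and compare them.
Buchberger on the first generating set:
f_1 = -2a - 5/3c + 7/3, LT = a.
f_2 = 3b^2 - 2/3bc + 6b + 3c + 20/3, LT = b^2.

The S-polynomials (S(f_1,f_2)) all reduce to 0 modulo the current basis, so we have a Gröbner basis.
Inter-reduce: drop elements whose leading term is divisible by another's, tail-reduce, and make monic.
Reduced Gröbner basis: {a + 5/6c - 7/6, b^2 - 2/9bc + 2b + c + 20/9}.

Buchberger on the second generating set:
h_1 = 8a + 20/3c - 28/3, LT = a.
h_2 = -10a - 6b^2 + 4/3bc - b - 55/3c - 5/3, LT = a.

S(h_1,h_2): lcm = a. S = -3/5b^2 + 2/15bc - 1/10b - c - 4/3.
  reduce S modulo (h_1, h_2):
  remainder -3/5b^2 + 2/15bc - 1/10b - c - 4/3 ≠ 0; add k_3 = -3/5b^2 + 2/15bc - 1/10b - c - 4/3 to the basis.

The other S-polynomials (S(h_1,k_3), S(h_2,k_3)) all reduce to 0 modulo the current basis, so we have a Gröbner basis.
Inter-reduce: drop elements whose leading term is divisible by another's, tail-reduce, and make monic.
Reduced Gröbner basis: {a + 5/6c - 7/6, b^2 - 2/9bc + 1/6b + 5/3c + 20/9}.

Since the reduced bases disagree, the two ideals are not the same.

No, the ideals differ.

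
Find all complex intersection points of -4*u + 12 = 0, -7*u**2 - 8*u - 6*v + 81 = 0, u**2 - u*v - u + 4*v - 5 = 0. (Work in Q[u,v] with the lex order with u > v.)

Compute a lex Gröbner basis by Buchberger's algorithm.
f_1 = -4*u + 12, LT = u.
f_2 = -7*u**2 - 8*u - 6*v + 81, LT = u**2.
f_3 = u**2 - u*v - u + 4*v - 5, LT = u**2.

S(f_1,f_2): lcm = u**2. S = -29/7*u - 6/7*v + 81/7.
  reduce S modulo (f_1, f_2, f_3):
  remainder -6/7*v - 6/7 ≠ 0; add h_4 = -6/7*v - 6/7 to the basis.

The other S-polynomials (S(f_1,f_3), S(f_2,f_3), S(f_1,h_4), S(f_2,h_4), S(f_3,h_4)) all reduce to 0 modulo the current basis, so we have a Gröbner basis.
Inter-reduce: drop elements whose leading term is divisible by another's, tail-reduce, and make monic.
Reduced Gröbner basis: {u - 3, v + 1}.

Since the basis is lex-ordered, v + 1 is univariate in v. Its roots are {-1}. Back-substituting each root into the other basis elements fixes the other coordinates.
  v = -1: the earlier basis element becomes u - 3 = 0, giving u = 3 — point (3, -1).

{(3, -1)}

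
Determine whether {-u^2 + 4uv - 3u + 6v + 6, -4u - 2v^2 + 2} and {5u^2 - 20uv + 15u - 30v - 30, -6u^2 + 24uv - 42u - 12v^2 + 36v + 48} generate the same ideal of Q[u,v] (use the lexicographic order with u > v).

Since reduced Gröbner bases are canonical representatives of ideals under a given ordering, it suffices to compute and compare them.
Buchberger on the first generating set:
f_1 = -u^2 + 4uv - 3u + 6v + 6, LT = u^2.
f_2 = -4u - 2v^2 + 2, LT = u.

S(f_1,f_2): lcm = u^2. S = -1/2uv^2 - 4uv + 7/2u - 6v - 6.
  reduce S modulo (f_1, f_2):
  remainder 1/4v^4 + 2v^3 - 2v^2 - 8v - 17/4 ≠ 0; add g_3 = 1/4v^4 + 2v^3 - 2v^2 - 8v - 17/4 to the basis.

The other S-polynomials (S(f_1,g_3), S(f_2,g_3)) all reduce to 0 modulo the current basis, so we have a Gröbner basis.
Inter-reduce: drop elements whose leading term is divisible by another's, tail-reduce, and make monic.
Reduced Gröbner basis: {u + 1/2v^2 - 1/2, v^4 + 8v^3 - 8v^2 - 32v - 17}.

Buchberger on the second generating set:
h_1 = 5u^2 - 20uv + 15u - 30v - 30, LT = u^2.
h_2 = -6u^2 + 24uv - 42u - 12v^2 + 36v + 48, LT = u^2.

S(h_1,h_2): lcm = u^2. S = -4u - 2v^2 + 2.
  reduce S modulo (h_1, h_2):
  remainder -4u - 2v^2 + 2 ≠ 0; add k_3 = -4u - 2v^2 + 2 to the basis.

S(h_1,k_3): lcm = u^2. S = -1/2uv^2 - 4uv + 7/2u - 6v - 6.
  reduce S modulo (h_1, h_2, k_3):
  remainder 1/4v^4 + 2v^3 - 2v^2 - 8v - 17/4 ≠ 0; add k_4 = 1/4v^4 + 2v^3 - 2v^2 - 8v - 17/4 to the basis.

The other S-polynomials (S(h_2,k_3), S(h_1,k_4), S(h_2,k_4), S(k_3,k_4)) all reduce to 0 modulo the current basis, so we have a Gröbner basis.
Inter-reduce: drop elements whose leading term is divisible by another's, tail-reduce, and make monic.
Reduced Gröbner basis: {u + 1/2v^2 - 1/2, v^4 + 8v^3 - 8v^2 - 32v - 17}.

The two bases agree; hence the ideals are identical.
The same test decides containment: I ⊆ J iff every generator of I reduces to 0 modulo a Gröbner basis of J.

Yes, the ideals are equal.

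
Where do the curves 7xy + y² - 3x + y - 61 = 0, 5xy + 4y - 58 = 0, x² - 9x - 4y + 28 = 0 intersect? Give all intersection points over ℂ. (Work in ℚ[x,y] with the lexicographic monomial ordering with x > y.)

Compute a lex Gröbner basis by Buchberger's algorithm.
f_1 = 7xy - 3x + y² + y - 61, LT = xy.
f_2 = 5xy + 4y - 58, LT = xy.
f_3 = x² - 9x - 4y + 28, LT = x².

S(f_1,f_2): lcm = xy. S = -3/7x + 1/7y² - 23/35y + 101/35.
  leading term x: no divisor's leading term divides it; move -3/7x to the remainder.
  leading term y²: no divisor's leading term divides it; move 1/7y² to the remainder.
  leading term y: no divisor's leading term divides it; move -23/35y to the remainder.
  leading term 1: no divisor's leading term divides it; move 101/35 to the remainder.
  remainder -3/7x + 1/7y² - 23/35y + 101/35 ≠ 0; add h_4 = -3/7x + 1/7y² - 23/35y + 101/35 to the basis.

S(f_1,f_3): lcm = x²y. S = -3/7x² + 1/7xy² + 64/7xy - 61/7x + 4y² - 28y.
  leading term x²: subtract (-3/7)·f_3 from -3/7x² + 1/7xy² + 64/7xy - 61/7x + 4y² - 28y → 1/7xy² + 64/7xy - 88/7x + 4y² - 208/7y + 12
  leading term xy²: subtract (1/49y)·f_1 from 1/7xy² + 64/7xy - 88/7x + 4y² - 208/7y + 12 → 451/49xy - 88/7x - 1/49y³ + 195/49y² - 1395/49y + 12
  leading term xy: subtract (451/343)·f_1 from 451/49xy - 88/7x - 1/49y³ + 195/49y² - 1395/49y + 12 → -2959/343x - 1/49y³ + 914/343y² - 10216/343y + 31627/343
  leading term x: subtract (2959/147)·h_4 from -2959/343x - 1/49y³ + 914/343y² - 10216/343y + 31627/343 → -1/49y³ - 31/147y² - 12169/735y + 25078/735
  leading term y³: no divisor's leading term divides it; move -1/49y³ to the remainder.
  leading term y²: no divisor's leading term divides it; move -31/147y² to the remainder.
  leading term y: no divisor's leading term divides it; move -12169/735y to the remainder.
  leading term 1: no divisor's leading term divides it; move 25078/735 to the remainder.
  remainder -1/49y³ - 31/147y² - 12169/735y + 25078/735 ≠ 0; add h_5 = -1/49y³ - 31/147y² - 12169/735y + 25078/735 to the basis.

S(f_2,f_3): lcm = x²y. S = 49/5xy - 58/5x + 4y² - 28y.
  leading term xy: subtract (7/5)·f_1 from 49/5xy - 58/5x + 4y² - 28y → -37/5x + 13/5y² - 147/5y + 427/5
  leading term x: subtract (259/15)·h_4 from -37/5x + 13/5y² - 147/5y + 427/5 → 2/15y² - 1354/75y + 2668/75
  leading term y²: no divisor's leading term divides it; move 2/15y² to the remainder.
  leading term y: no divisor's leading term divides it; move -1354/75y to the remainder.
  leading term 1: no divisor's leading term divides it; move 2668/75 to the remainder.
  remainder 2/15y² - 1354/75y + 2668/75 ≠ 0; add h_6 = 2/15y² - 1354/75y + 2668/75 to the basis.

S(f_1,h_4): lcm = xy. S = -3/7x + ⅓y³ - 146/105y² + 722/105y - 61/7.
  leading term x: subtract (1)·h_4 from -3/7x + ⅓y³ - 146/105y² + 722/105y - 61/7 → ⅓y³ - 23/15y² + 113/15y - 58/5
  leading term y³: subtract (-49/3)·h_5 from ⅓y³ - 23/15y² + 113/15y - 58/5 → -224/45y² - 2366/9y + 24556/45
  leading term y²: subtract (-112/3)·h_6 from -224/45y² - 2366/9y + 24556/45 → -23422/25y + 46844/25
  leading term y: no divisor's leading term divides it; move -23422/25y to the remainder.
  leading term 1: no divisor's leading term divides it; move 46844/25 to the remainder.
  remainder -23422/25y + 46844/25 ≠ 0; add h_7 = -23422/25y + 46844/25 to the basis.

The other S-polynomials (S(f_2,h_4), S(f_3,h_4), S(f_1,h_5), S(f_2,h_5), S(f_3,h_5), S(h_4,h_5), S(f_1,h_6), S(f_2,h_6), S(f_3,h_6), S(h_4,h_6), S(h_5,h_6), S(f_1,h_7), S(f_2,h_7), S(f_3,h_7), S(h_4,h_7), S(h_5,h_7), S(h_6,h_7)) all reduce to 0 modulo the current basis, so we have a Gröbner basis.
Inter-reduce: drop elements whose leading term is divisible by another's, tail-reduce, and make monic.
Reduced Gröbner basis: {x - 5, y - 2}.

The lex basis is triangular: the last element involves only y. Solving y - 2 = 0 gives y ∈ {2}; substituting each value into the earlier elements determines the remaining variables.
  y = 2: the earlier basis element becomes x - 5 = 0, giving x = 5 — point (5, 2).

{(5, 2)}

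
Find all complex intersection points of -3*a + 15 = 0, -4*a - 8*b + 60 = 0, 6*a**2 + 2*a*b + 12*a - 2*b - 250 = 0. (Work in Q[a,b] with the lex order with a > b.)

{(5, 5)}

Compute a lex Gröbner basis by Buchberger's algorithm.
f_1 = -3*a + 15, LT = a.
f_2 = -4*a - 8*b + 60, LT = a.
f_3 = 6*a**2 + 2*a*b + 12*a - 2*b - 250, LT = a**2.

S(f_1,f_2): lcm = a. S = -2*b + 10.
  leading term b: no divisor's leading term divides it; move -2*b to the remainder.
  leading term 1: no divisor's leading term divides it; move 10 to the remainder.
  remainder -2*b + 10 ≠ 0; add h_4 = -2*b + 10 to the basis.

S(f_1,f_3): lcm = a**2. S = -1/3*a*b - 7*a + 1/3*b + 125/3.
  leading term a*b: subtract (1/9*b)·f_1 from -1/3*a*b - 7*a + 1/3*b + 125/3 → -7*a - 4/3*b + 125/3
  leading term a: subtract (7/3)·f_1 from -7*a - 4/3*b + 125/3 → -4/3*b + 20/3
  leading term b: subtract (2/3)·h_4 from -4/3*b + 20/3 → 0
  remainder 0.

S(f_2,f_3): lcm = a**2. S = 5/3*a*b - 17*a + 1/3*b + 125/3.
  leading term a*b: subtract (-5/9*b)·f_1 from 5/3*a*b - 17*a + 1/3*b + 125/3 → -17*a + 26/3*b + 125/3
  leading term a: subtract (17/3)·f_1 from -17*a + 26/3*b + 125/3 → 26/3*b - 130/3
  leading term b: subtract (-13/3)·h_4 from 26/3*b - 130/3 → 0
  remainder 0.

S(f_1,h_4): leading monomials are coprime, so the S-polynomial reduces to 0 (Buchberger's first criterion).
S(f_2,h_4): leading monomials are coprime, so the S-polynomial reduces to 0 (Buchberger's first criterion).
S(f_3,h_4): leading monomials are coprime, so the S-polynomial reduces to 0 (Buchberger's first criterion).
Every S-polynomial of the final basis reduces to 0, so we have a Gröbner basis.
Inter-reduce: drop elements whose leading term is divisible by another's, tail-reduce, and make monic.
Reduced Gröbner basis: {a - 5, b - 5}.

A lex Gröbner basis eliminates variables successively. Here b - 5 depends only on b, with roots {5}; lifting each root through the earlier basis elements recovers the full solutions.
  b = 5: the earlier basis element becomes a - 5 = 0, giving a = 5 — point (5, 5).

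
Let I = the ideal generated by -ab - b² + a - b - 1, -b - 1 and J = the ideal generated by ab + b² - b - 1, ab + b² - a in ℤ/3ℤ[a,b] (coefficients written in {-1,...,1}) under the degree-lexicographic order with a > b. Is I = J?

No, the ideals differ.

Equality of ideals is decidable: compute both reduced Gröbner bases (unique for the ordering) and check whether they agree.
Buchberger on the first generating set:
f_1 = -ab - b² + a - b - 1, LT = ab.
f_2 = -b - 1, LT = b.

S(f_1,f_2): lcm = ab. S = b² + a + b + 1.
  leading term b²: subtract (-b)·f_2 from b² + a + b + 1 → a + 1
  leading term a: no divisor's leading term divides it; move a to the remainder.
  leading term 1: no divisor's leading term divides it; move 1 to the remainder.
  remainder a + 1 ≠ 0; add g_3 = a + 1 to the basis.

The other S-polynomials (S(f_1,g_3), S(f_2,g_3)) all reduce to 0 modulo the current basis, so we have a Gröbner basis.
Inter-reduce: drop elements whose leading term is divisible by another's, tail-reduce, and make monic.
Reduced Gröbner basis: {a + 1, b + 1}.

Buchberger on the second generating set:
h_1 = ab + b² - b - 1, LT = ab.
h_2 = ab + b² - a, LT = ab.

S(h_1,h_2): lcm = ab. S = a - b - 1.
  leading term a: no divisor's leading term divides it; move a to the remainder.
  leading term b: no divisor's leading term divides it; move -b to the remainder.
  leading term 1: no divisor's leading term divides it; move -1 to the remainder.
  remainder a - b - 1 ≠ 0; add k_3 = a - b - 1 to the basis.

S(h_1,k_3): lcm = ab. S = -b² - 1.
  leading term b²: no divisor's leading term divides it; move -b² to the remainder.
  leading term 1: no divisor's leading term divides it; move -1 to the remainder.
  remainder -b² - 1 ≠ 0; add k_4 = -b² - 1 to the basis.

The other S-polynomials (S(h_2,k_3), S(h_1,k_4), S(h_2,k_4), S(k_3,k_4)) all reduce to 0 modulo the current basis, so we have a Gröbner basis.
Inter-reduce: drop elements whose leading term is divisible by another's, tail-reduce, and make monic.
Reduced Gröbner basis: {b² + 1, a - b - 1}.

The bases are distinct; the ideals are different.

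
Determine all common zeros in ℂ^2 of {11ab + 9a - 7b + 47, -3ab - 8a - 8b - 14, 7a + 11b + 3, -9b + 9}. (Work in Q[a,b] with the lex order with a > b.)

{(-2, 1)}

Compute a lex Gröbner basis by Buchberger's algorithm.
f_1 = 11ab + 9a - 7b + 47, LT = ab.
f_2 = -3ab - 8a - 8b - 14, LT = ab.
f_3 = 7a + 11b + 3, LT = a.
f_4 = -9b + 9, LT = b.

The S-polynomials (S(f_1,f_2), S(f_1,f_3), S(f_1,f_4), S(f_2,f_3), S(f_2,f_4), S(f_3,f_4)) all reduce to 0 modulo the current basis, so we have a Gröbner basis.
Inter-reduce: drop elements whose leading term is divisible by another's, tail-reduce, and make monic.
Reduced Gröbner basis: {a + 2, b - 1}.

Elimination: the polynomial b - 1 lies in the elimination ideal for b, so b ∈ {1}. For each such b, the remaining basis elements (now univariate) give the rest of the solution.
  b = 1: the earlier basis element becomes a + 2 = 0, giving a = -2 — point (-2, 1).
Each listed point satisfies every original equation (direct substitution).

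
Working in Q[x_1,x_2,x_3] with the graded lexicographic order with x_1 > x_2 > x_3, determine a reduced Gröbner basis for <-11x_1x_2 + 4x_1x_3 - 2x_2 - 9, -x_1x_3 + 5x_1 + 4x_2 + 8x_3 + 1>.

G = {x_1x_2 - \tfrac{20}{11}x_1 - \tfrac{14}{11}x_2 - \tfrac{32}{11}x_3 + \tfrac{5}{11}, x_1x_3 - 5x_1 - 4x_2 - 8x_3 - 1, x_2^{2} + \tfrac{37}{22}x_2x_3 - \tfrac{8}{11}x_3^{2} + \tfrac{1}{44}x_2 + \tfrac{5}{44}x_3 - \tfrac{45}{44}}

The reduced Gröbner basis is the canonical form of the ideal for this ordering.

f_1 = -11x_1x_2 + 4x_1x_3 - 2x_2 - 9, LT = x_1x_2.
f_2 = -x_1x_3 + 5x_1 + 4x_2 + 8x_3 + 1, LT = x_1x_3.

S(f_1,f_2): lcm = x_1x_2x_3. S = -\tfrac{4}{11}x_1x_3^{2} + 5x_1x_2 + 4x_2^{2} + \tfrac{90}{11}x_2x_3 + x_2 + \tfrac{9}{11}x_3.
  reduce S modulo (f_1, f_2):
  remainder 4x_2^{2} + \tfrac{74}{11}x_2x_3 - \tfrac{32}{11}x_3^{2} + \tfrac{1}{11}x_2 + \tfrac{5}{11}x_3 - \tfrac{45}{11} ≠ 0; add g_3 = 4x_2^{2} + \tfrac{74}{11}x_2x_3 - \tfrac{32}{11}x_3^{2} + \tfrac{1}{11}x_2 + \tfrac{5}{11}x_3 - \tfrac{45}{11} to the basis.

The other S-polynomials (S(f_1,g_3), S(f_2,g_3)) all reduce to 0 modulo the current basis, so we have a Gröbner basis.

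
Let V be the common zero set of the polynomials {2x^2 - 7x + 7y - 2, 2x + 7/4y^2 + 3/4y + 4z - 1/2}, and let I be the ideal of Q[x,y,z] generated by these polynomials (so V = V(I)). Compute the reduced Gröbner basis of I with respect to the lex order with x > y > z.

f_1 = 2x^2 - 7x + 7y - 2, LT = x^2.
f_2 = 2x + 7/4y^2 + 3/4y + 4z - 1/2, LT = x.

S(f_1,f_2): lcm = x^2. S = -7/8xy^2 - 3/8xy - 2xz - 13/4x + 7/2y - 1.
  leading term xy^2: subtract (-7/16y^2)·f_2 from -7/8xy^2 - 3/8xy - 2xz - 13/4x + 7/2y - 1 → -3/8xy - 2xz - 13/4x + 49/64y^4 + 21/64y^3 + 7/4y^2z - 7/32y^2 + 7/2y - 1
  leading term xy: subtract (-3/16y)·f_2 from -3/8xy - 2xz - 13/4x + 49/64y^4 + 21/64y^3 + 7/4y^2z - 7/32y^2 + 7/2y - 1 → -2xz - 13/4x + 49/64y^4 + 21/32y^3 + 7/4y^2z - 5/64y^2 + 3/4yz + 109/32y - 1
  leading term xz: subtract (-z)·f_2 from -2xz - 13/4x + 49/64y^4 + 21/32y^3 + 7/4y^2z - 5/64y^2 + 3/4yz + 109/32y - 1 → -13/4x + 49/64y^4 + 21/32y^3 + 7/2y^2z - 5/64y^2 + 3/2yz + 109/32y + 4z^2 - 1/2z - 1
  leading term x: subtract (-13/8)·f_2 from -13/4x + 49/64y^4 + 21/32y^3 + 7/2y^2z - 5/64y^2 + 3/2yz + 109/32y + 4z^2 - 1/2z - 1 → 49/64y^4 + 21/32y^3 + 7/2y^2z + 177/64y^2 + 3/2yz + 37/8y + 4z^2 + 6z - 29/16
  leading term y^4: no divisor's leading term divides it; move 49/64y^4 to the remainder.
  leading term y^3: no divisor's leading term divides it; move 21/32y^3 to the remainder.
  leading term y^2z: no divisor's leading term divides it; move 7/2y^2z to the remainder.
  leading term y^2: no divisor's leading term divides it; move 177/64y^2 to the remainder.
  leading term yz: no divisor's leading term divides it; move 3/2yz to the remainder.
  leading term y: no divisor's leading term divides it; move 37/8y to the remainder.
  leading term z^2: no divisor's leading term divides it; move 4z^2 to the remainder.
  leading term z: no divisor's leading term divides it; move 6z to the remainder.
  leading term 1: no divisor's leading term divides it; move -29/16 to the remainder.
  remainder 49/64y^4 + 21/32y^3 + 7/2y^2z + 177/64y^2 + 3/2yz + 37/8y + 4z^2 + 6z - 29/16 ≠ 0; add g_3 = 49/64y^4 + 21/32y^3 + 7/2y^2z + 177/64y^2 + 3/2yz + 37/8y + 4z^2 + 6z - 29/16 to the basis.

The other S-polynomials (S(f_1,g_3), S(f_2,g_3)) all reduce to 0 modulo the current basis, so we have a Gröbner basis.
Inter-reduce: drop elements whose leading term is divisible by another's, tail-reduce, and make monic.

G = {x + 7/8y^2 + 3/8y + 2z - 1/4, y^4 + 6/7y^3 + 32/7y^2z + 177/49y^2 + 96/49yz + 296/49y + 256/49z^2 + 384/49z - 116/49}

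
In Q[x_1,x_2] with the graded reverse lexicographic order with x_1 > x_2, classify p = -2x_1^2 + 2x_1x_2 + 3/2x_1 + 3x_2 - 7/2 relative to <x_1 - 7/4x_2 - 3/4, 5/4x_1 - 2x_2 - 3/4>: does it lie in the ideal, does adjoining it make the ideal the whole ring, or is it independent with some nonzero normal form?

First compute the reduced Gröbner basis of I by Buchberger's algorithm.
f_1 = x_1 - 7/4x_2 - 3/4, LT = x_1.
f_2 = 5/4x_1 - 2x_2 - 3/4, LT = x_1.

S(f_1,f_2): lcm = x_1. S = -3/20x_2 - 3/20.
  leading term x_2: no divisor's leading term divides it; move -3/20x_2 to the remainder.
  leading term 1: no divisor's leading term divides it; move -3/20 to the remainder.
  remainder -3/20x_2 - 3/20 ≠ 0; add h_3 = -3/20x_2 - 3/20 to the basis.

The other S-polynomials (S(f_1,h_3), S(f_2,h_3)) all reduce to 0 modulo the current basis, so we have a Gröbner basis.
Inter-reduce: drop elements whose leading term is divisible by another's, tail-reduce, and make monic.
Reduced Gröbner basis: {x_1 + 1, x_2 + 1}.
Label its elements g_1 = x_1 + 1, g_2 = x_2 + 1.

Reduce p = -2x_1^2 + 2x_1x_2 + 3/2x_1 + 3x_2 - 7/2 modulo G:
  leading term x_1^2: subtract (-2x_1)·g_1 from -2x_1^2 + 2x_1x_2 + 3/2x_1 + 3x_2 - 7/2 → 2x_1x_2 + 7/2x_1 + 3x_2 - 7/2
  leading term x_1x_2: subtract (2x_2)·g_1 from 2x_1x_2 + 7/2x_1 + 3x_2 - 7/2 → 7/2x_1 + x_2 - 7/2
  leading term x_1: subtract (7/2)·g_1 from 7/2x_1 + x_2 - 7/2 → x_2 - 7
  leading term x_2: subtract (1)·g_2 from x_2 - 7 → -8
  leading term 1: no divisor's leading term divides it; move -8 to the remainder.
  normal form = -8.
The normal form is nonzero, so p ∉ I. Since p minus its normal form lies in I, I + (p) = I + (r) where r = -8; decide whether this ideal is the whole ring.
Here r = -8 is a nonzero constant, hence a unit: 1 ∈ I + (p), the Gröbner basis of I + (p) is {1}, and the enlarged system has no common solution — adjoining p is inconsistent.

Adjoining -2x_1^2 + 2x_1x_2 + 3/2x_1 + 3x_2 - 7/2 makes the ideal the whole ring: the system is inconsistent.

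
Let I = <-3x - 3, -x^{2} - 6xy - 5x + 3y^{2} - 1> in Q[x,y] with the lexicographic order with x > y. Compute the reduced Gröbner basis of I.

f_1 = -3x - 3, LT = x.
f_2 = -x^{2} - 6xy - 5x + 3y^{2} - 1, LT = x^{2}.

S(f_1,f_2): lcm = x^{2}. S = -6xy - 4x + 3y^{2} - 1.
  leading term xy: subtract (2y)·f_1 from -6xy - 4x + 3y^{2} - 1 → -4x + 3y^{2} + 6y - 1
  leading term x: subtract (\tfrac{4}{3})·f_1 from -4x + 3y^{2} + 6y - 1 → 3y^{2} + 6y + 3
  leading term y^{2}: no divisor's leading term divides it; move 3y^{2} to the remainder.
  leading term y: no divisor's leading term divides it; move 6y to the remainder.
  leading term 1: no divisor's leading term divides it; move 3 to the remainder.
  remainder 3y^{2} + 6y + 3 ≠ 0; add g_3 = 3y^{2} + 6y + 3 to the basis.

S(f_1,g_3): leading monomials are coprime, so the S-polynomial reduces to 0 (Buchberger's first criterion).
S(f_2,g_3): leading monomials are coprime, so the S-polynomial reduces to 0 (Buchberger's first criterion).
Every S-polynomial of the final basis reduces to 0, so we have a Gröbner basis.
Inter-reduce: drop elements whose leading term is divisible by another's, tail-reduce, and make monic.

G = {x + 1, y^{2} + 2y + 1}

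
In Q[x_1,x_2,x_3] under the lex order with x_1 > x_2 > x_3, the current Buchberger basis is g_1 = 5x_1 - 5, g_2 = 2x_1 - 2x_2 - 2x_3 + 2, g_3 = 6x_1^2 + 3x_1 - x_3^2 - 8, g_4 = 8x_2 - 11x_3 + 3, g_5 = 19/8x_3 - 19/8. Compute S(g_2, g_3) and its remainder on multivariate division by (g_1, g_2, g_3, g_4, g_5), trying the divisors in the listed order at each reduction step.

S(g_2, g_3) = -x_1x_2 - x_1x_3 + 1/2x_1 + 1/6x_3^2 + 4/3; remainder on division = 0.

lcm(LM(g_2), LM(g_3)) = x_1^2.
S = (lcm/LT(g_2))·g_2 − (lcm/LT(g_3))·g_3 = -x_1x_2 - x_1x_3 + 1/2x_1 + 1/6x_3^2 + 4/3.
Reduce S modulo (g_1, g_2, g_3, g_4, g_5) in that order:
  leading term x_1x_2: subtract (-1/5x_2)·g_1 from -x_1x_2 - x_1x_3 + 1/2x_1 + 1/6x_3^2 + 4/3 → -x_1x_3 + 1/2x_1 - x_2 + 1/6x_3^2 + 4/3
  leading term x_1x_3: subtract (-1/5x_3)·g_1 from -x_1x_3 + 1/2x_1 - x_2 + 1/6x_3^2 + 4/3 → 1/2x_1 - x_2 + 1/6x_3^2 - x_3 + 4/3
  leading term x_1: subtract (1/10)·g_1 from 1/2x_1 - x_2 + 1/6x_3^2 - x_3 + 4/3 → -x_2 + 1/6x_3^2 - x_3 + 11/6
  leading term x_2: subtract (-1/8)·g_4 from -x_2 + 1/6x_3^2 - x_3 + 11/6 → 1/6x_3^2 - 19/8x_3 + 53/24
  leading term x_3^2: subtract (4/57x_3)·g_5 from 1/6x_3^2 - 19/8x_3 + 53/24 → -53/24x_3 + 53/24
  leading term x_3: subtract (-53/57)·g_5 from -53/24x_3 + 53/24 → 0
The remainder is 0, so this S-polynomial contributes no new basis element.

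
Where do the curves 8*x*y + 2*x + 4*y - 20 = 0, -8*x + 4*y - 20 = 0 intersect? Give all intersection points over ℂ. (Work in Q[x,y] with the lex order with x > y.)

{(-25/8, -5/4), (0, 5)}

Compute a lex Gröbner basis by Buchberger's algorithm.
f_1 = 8*x*y + 2*x + 4*y - 20, LT = x*y.
f_2 = -8*x + 4*y - 20, LT = x.

S(f_1,f_2): lcm = x*y. S = 1/4*x + 1/2*y**2 - 2*y - 5/2.
  leading term x: subtract (-1/32)·f_2 from 1/4*x + 1/2*y**2 - 2*y - 5/2 → 1/2*y**2 - 15/8*y - 25/8
  leading term y**2: no divisor's leading term divides it; move 1/2*y**2 to the remainder.
  leading term y: no divisor's leading term divides it; move -15/8*y to the remainder.
  leading term 1: no divisor's leading term divides it; move -25/8 to the remainder.
  remainder 1/2*y**2 - 15/8*y - 25/8 ≠ 0; add h_3 = 1/2*y**2 - 15/8*y - 25/8 to the basis.

S(f_1,h_3): lcm = x*y**2. S = 4*x*y + 25/4*x + 1/2*y**2 - 5/2*y.
  leading term x*y: subtract (1/2)·f_1 from 4*x*y + 25/4*x + 1/2*y**2 - 5/2*y → 21/4*x + 1/2*y**2 - 9/2*y + 10
  leading term x: subtract (-21/32)·f_2 from 21/4*x + 1/2*y**2 - 9/2*y + 10 → 1/2*y**2 - 15/8*y - 25/8
  leading term y**2: subtract (1)·h_3 from 1/2*y**2 - 15/8*y - 25/8 → 0
  remainder 0.

S(f_2,h_3): leading monomials are coprime, so the S-polynomial reduces to 0 (Buchberger's first criterion).
Every S-polynomial of the final basis reduces to 0, so we have a Gröbner basis.
Inter-reduce: drop elements whose leading term is divisible by another's, tail-reduce, and make monic.
Reduced Gröbner basis: {x - 1/2*y + 5/2, y**2 - 15/4*y - 25/4}.

From the last basis element, y**2 - 15/4*y - 25/4 = 0, so y takes values in {-5/4, 5}. Each choice, substituted upward through the basis, yields the corresponding point(s) of the solution set.
  y = -5/4: the earlier basis element becomes x + 25/8 = 0, giving x = -25/8 — point (-25/8, -5/4).
  y = 5: the earlier basis element becomes x = 0, giving x = 0 — point (0, 5).
Check: every point annihilates each of the original generators.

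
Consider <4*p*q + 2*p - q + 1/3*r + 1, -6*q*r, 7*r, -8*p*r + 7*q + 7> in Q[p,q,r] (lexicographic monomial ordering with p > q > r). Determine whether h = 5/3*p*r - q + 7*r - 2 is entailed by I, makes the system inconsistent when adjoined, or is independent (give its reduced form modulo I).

Adjoining 5/3*p*r - q + 7*r - 2 makes the ideal the whole ring: the system is inconsistent.

First compute the reduced Gröbner basis of I by Buchberger's algorithm.
f_1 = 4*p*q + 2*p - q + 1/3*r + 1, LT = p*q.
f_2 = -6*q*r, LT = q*r.
f_3 = 7*r, LT = r.
f_4 = -8*p*r + 7*q + 7, LT = p*r.

S(f_1,f_4): lcm = p*q*r. S = 1/2*p*r + 7/8*q**2 - 1/4*q*r + 7/8*q + 1/12*r**2 + 1/4*r.
  reduce S modulo (f_1, f_2, f_3, f_4):
  remainder 7/8*q**2 + 7/8*q ≠ 0; add k_5 = 7/8*q**2 + 7/8*q to the basis.

S(f_3,f_4): lcm = p*r. S = 7/8*q + 7/8.
  reduce S modulo (f_1, f_2, f_3, f_4, k_5):
  remainder 7/8*q + 7/8 ≠ 0; add k_6 = 7/8*q + 7/8 to the basis.

S(f_1,k_5): lcm = p*q**2. S = -1/2*p*q - 1/4*q**2 + 1/12*q*r + 1/4*q.
  reduce S modulo (f_1, f_2, f_3, f_4, k_5, k_6):
  remainder 1/4*p - 1/4 ≠ 0; add k_7 = 1/4*p - 1/4 to the basis.

The other S-polynomials (S(f_1,f_2), S(f_1,f_3), S(f_2,f_3), S(f_2,f_4), S(f_2,k_5), S(f_3,k_5), S(f_4,k_5), S(f_1,k_6), S(f_2,k_6), S(f_3,k_6), S(f_4,k_6), S(k_5,k_6), S(f_1,k_7), S(f_2,k_7), S(f_3,k_7), S(f_4,k_7), S(k_5,k_7), S(k_6,k_7)) all reduce to 0 modulo the current basis, so we have a Gröbner basis.
Inter-reduce: drop elements whose leading term is divisible by another's, tail-reduce, and make monic.
Reduced Gröbner basis: {p - 1, q + 1, r}.
Label its elements g_1 = p - 1, g_2 = q + 1, g_3 = r.

Reduce h = 5/3*p*r - q + 7*r - 2 modulo G:
  leading term p*r: subtract (5/3*r)·g_1 from 5/3*p*r - q + 7*r - 2 → -q + 26/3*r - 2
  leading term q: subtract (-1)·g_2 from -q + 26/3*r - 2 → 26/3*r - 1
  leading term r: subtract (26/3)·g_3 from 26/3*r - 1 → -1
  leading term 1: no divisor's leading term divides it; move -1 to the remainder.
  normal form = -1.
The normal form is nonzero, so h ∉ I. Since h minus its normal form lies in I, I + (h) = I + (n) where n = -1; decide whether this ideal is the whole ring.
Here n = -1 is a nonzero constant, hence a unit: 1 ∈ I + (h), the Gröbner basis of I + (h) is {1}, and the enlarged system has no common solution — adjoining h is inconsistent.

Ideal membership is decidable via reduction modulo a Gröbner basis.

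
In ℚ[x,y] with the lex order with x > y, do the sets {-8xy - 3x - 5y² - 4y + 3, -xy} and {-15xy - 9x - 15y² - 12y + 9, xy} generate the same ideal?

Since reduced Gröbner bases are canonical representatives of ideals under a given ordering, it suffices to compute and compare them.
Buchberger on the first generating set:
f_1 = -8xy - 3x - 5y² - 4y + 3, LT = xy.
f_2 = -xy, LT = xy.

S(f_1,f_2): lcm = xy. S = ⅜x + ⅝y² + ½y - ⅜.
  leading term x: no divisor's leading term divides it; move ⅜x to the remainder.
  leading term y²: no divisor's leading term divides it; move ⅝y² to the remainder.
  leading term y: no divisor's leading term divides it; move ½y to the remainder.
  leading term 1: no divisor's leading term divides it; move -⅜ to the remainder.
  remainder ⅜x + ⅝y² + ½y - ⅜ ≠ 0; add g_3 = ⅜x + ⅝y² + ½y - ⅜ to the basis.

S(f_1,g_3): lcm = xy. S = ⅜x - 5/3y³ - 17/24y² + 3/2y - ⅜.
  leading term x: subtract (1)·g_3 from ⅜x - 5/3y³ - 17/24y² + 3/2y - ⅜ → -5/3y³ - 4/3y² + y
  leading term y³: no divisor's leading term divides it; move -5/3y³ to the remainder.
  leading term y²: no divisor's leading term divides it; move -4/3y² to the remainder.
  leading term y: no divisor's leading term divides it; move y to the remainder.
  remainder -5/3y³ - 4/3y² + y ≠ 0; add g_4 = -5/3y³ - 4/3y² + y to the basis.

The other S-polynomials (S(f_2,g_3), S(f_1,g_4), S(f_2,g_4), S(g_3,g_4)) all reduce to 0 modulo the current basis, so we have a Gröbner basis.
Inter-reduce: drop elements whose leading term is divisible by another's, tail-reduce, and make monic.
Reduced Gröbner basis: {x + 5/3y² + 4/3y - 1, y³ + ⅘y² - ⅗y}.

Buchberger on the second generating set:
h_1 = -15xy - 9x - 15y² - 12y + 9, LT = xy.
h_2 = xy, LT = xy.

S(h_1,h_2): lcm = xy. S = ⅗x + y² + ⅘y - ⅗.
  leading term x: no divisor's leading term divides it; move ⅗x to the remainder.
  leading term y²: no divisor's leading term divides it; move y² to the remainder.
  leading term y: no divisor's leading term divides it; move ⅘y to the remainder.
  leading term 1: no divisor's leading term divides it; move -⅗ to the remainder.
  remainder ⅗x + y² + ⅘y - ⅗ ≠ 0; add k_3 = ⅗x + y² + ⅘y - ⅗ to the basis.

S(h_1,k_3): lcm = xy. S = ⅗x - 5/3y³ - ⅓y² + 9/5y - ⅗.
  leading term x: subtract (1)·k_3 from ⅗x - 5/3y³ - ⅓y² + 9/5y - ⅗ → -5/3y³ - 4/3y² + y
  leading term y³: no divisor's leading term divides it; move -5/3y³ to the remainder.
  leading term y²: no divisor's leading term divides it; move -4/3y² to the remainder.
  leading term y: no divisor's leading term divides it; move y to the remainder.
  remainder -5/3y³ - 4/3y² + y ≠ 0; add k_4 = -5/3y³ - 4/3y² + y to the basis.

The other S-polynomials (S(h_2,k_3), S(h_1,k_4), S(h_2,k_4), S(k_3,k_4)) all reduce to 0 modulo the current basis, so we have a Gröbner basis.
Inter-reduce: drop elements whose leading term is divisible by another's, tail-reduce, and make monic.
Reduced Gröbner basis: {x + 5/3y² + 4/3y - 1, y³ + ⅘y² - ⅗y}.

These coincide, so the ideals are equal.

Yes, the ideals are equal.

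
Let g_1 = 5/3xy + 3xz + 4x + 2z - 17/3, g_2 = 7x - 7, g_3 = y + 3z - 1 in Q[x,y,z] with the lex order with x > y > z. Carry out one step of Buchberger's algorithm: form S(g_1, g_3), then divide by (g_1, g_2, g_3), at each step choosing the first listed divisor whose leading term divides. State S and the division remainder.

S(g_1, g_3) = -6/5xz + 17/5x + 6/5z - 17/5; remainder on division = 0.

lcm(LM(g_1), LM(g_3)) = xy.
S = (lcm/LT(g_1))·g_1 − (lcm/LT(g_3))·g_3 = -6/5xz + 17/5x + 6/5z - 17/5.
Reduce S modulo (g_1, g_2, g_3) in that order:
  leading term xz: subtract (-6/35z)·g_2 from -6/5xz + 17/5x + 6/5z - 17/5 → 17/5x - 17/5
  leading term x: subtract (17/35)·g_2 from 17/5x - 17/5 → 0
The remainder is 0, so this S-polynomial contributes no new basis element.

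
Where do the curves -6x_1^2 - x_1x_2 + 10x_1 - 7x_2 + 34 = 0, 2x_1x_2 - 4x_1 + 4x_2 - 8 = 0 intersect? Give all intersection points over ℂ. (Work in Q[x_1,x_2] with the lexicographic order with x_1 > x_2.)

Compute a lex Gröbner basis by Buchberger's algorithm.
f_1 = -6x_1^2 - x_1x_2 + 10x_1 - 7x_2 + 34, LT = x_1^2.
f_2 = 2x_1x_2 - 4x_1 + 4x_2 - 8, LT = x_1x_2.

S(f_1,f_2): lcm = x_1^2x_2. S = 2x_1^2 + 1/6x_1x_2^2 - 11/3x_1x_2 + 4x_1 + 7/6x_2^2 - 17/3x_2.
  leading term x_1^2: subtract (-1/3)·f_1 from 2x_1^2 + 1/6x_1x_2^2 - 11/3x_1x_2 + 4x_1 + 7/6x_2^2 - 17/3x_2 → 1/6x_1x_2^2 - 4x_1x_2 + 22/3x_1 + 7/6x_2^2 - 8x_2 + 34/3
  leading term x_1x_2^2: subtract (1/12x_2)·f_2 from 1/6x_1x_2^2 - 4x_1x_2 + 22/3x_1 + 7/6x_2^2 - 8x_2 + 34/3 → -11/3x_1x_2 + 22/3x_1 + 5/6x_2^2 - 22/3x_2 + 34/3
  leading term x_1x_2: subtract (-11/6)·f_2 from -11/3x_1x_2 + 22/3x_1 + 5/6x_2^2 - 22/3x_2 + 34/3 → 5/6x_2^2 - 10/3
  leading term x_2^2: no divisor's leading term divides it; move 5/6x_2^2 to the remainder.
  leading term 1: no divisor's leading term divides it; move -10/3 to the remainder.
  remainder 5/6x_2^2 - 10/3 ≠ 0; add h_3 = 5/6x_2^2 - 10/3 to the basis.

S(f_1,h_3): leading monomials are coprime, so the S-polynomial reduces to 0 (Buchberger's first criterion).
S(f_2,h_3): lcm = x_1x_2^2. S = -2x_1x_2 + 4x_1 + 2x_2^2 - 4x_2.
  leading term x_1x_2: subtract (-1)·f_2 from -2x_1x_2 + 4x_1 + 2x_2^2 - 4x_2 → 2x_2^2 - 8
  leading term x_2^2: subtract (12/5)·h_3 from 2x_2^2 - 8 → 0
  remainder 0.

Every S-polynomial of the final basis reduces to 0, so we have a Gröbner basis.
Inter-reduce: drop elements whose leading term is divisible by another's, tail-reduce, and make monic.
Reduced Gröbner basis: {x_1^2 - 4/3x_1 + 5/6x_2 - 5, x_1x_2 - 2x_1 + 2x_2 - 4, x_2^2 - 4}.

A lex Gröbner basis eliminates variables successively. Here x_2^2 - 4 depends only on x_2, with roots {-2, 2}; lifting each root through the earlier basis elements recovers the full solutions.
  x_2 = -2: the earlier basis elements become x_1^2 - 4/3x_1 - 20/3 = 0; -4x_1 - 8 = 0, giving x_1 = -2 — point (-2, -2).
  x_2 = 2: the earlier basis element becomes x_1^2 - 4/3x_1 - 10/3 = 0, giving x_1 = 2/3 - sqrt(34)/3, 2/3 + sqrt(34)/3 — points (2/3 - sqrt(34)/3, 2), (2/3 + sqrt(34)/3, 2).
Each listed point satisfies every original equation (direct substitution).
This is the nonlinear analogue of row-reducing a linear system.

{(-2, -2), (2/3 - sqrt(34)/3, 2), (2/3 + sqrt(34)/3, 2)}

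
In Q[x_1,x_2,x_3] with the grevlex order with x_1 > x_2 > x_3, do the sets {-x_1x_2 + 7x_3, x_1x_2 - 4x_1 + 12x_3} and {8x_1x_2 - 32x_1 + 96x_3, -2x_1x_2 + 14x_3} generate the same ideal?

Yes, the ideals are equal.

Equality of ideals is decidable: compute both reduced Gröbner bases (unique for the ordering) and check whether they agree.
Buchberger on the first generating set:
f_1 = -x_1x_2 + 7x_3, LT = x_1x_2.
f_2 = x_1x_2 - 4x_1 + 12x_3, LT = x_1x_2.

S(f_1,f_2): lcm = x_1x_2. S = 4x_1 - 19x_3.
  leading term x_1: no divisor's leading term divides it; move 4x_1 to the remainder.
  leading term x_3: no divisor's leading term divides it; move -19x_3 to the remainder.
  remainder 4x_1 - 19x_3 ≠ 0; add g_3 = 4x_1 - 19x_3 to the basis.

S(f_1,g_3): lcm = x_1x_2. S = 19/4x_2x_3 - 7x_3.
  leading term x_2x_3: no divisor's leading term divides it; move 19/4x_2x_3 to the remainder.
  leading term x_3: no divisor's leading term divides it; move -7x_3 to the remainder.
  remainder 19/4x_2x_3 - 7x_3 ≠ 0; add g_4 = 19/4x_2x_3 - 7x_3 to the basis.

The other S-polynomials (S(f_2,g_3), S(f_1,g_4), S(f_2,g_4), S(g_3,g_4)) all reduce to 0 modulo the current basis, so we have a Gröbner basis.
Inter-reduce: drop elements whose leading term is divisible by another's, tail-reduce, and make monic.
Reduced Gröbner basis: {x_2x_3 - 28/19x_3, x_1 - 19/4x_3}.

Buchberger on the second generating set:
h_1 = 8x_1x_2 - 32x_1 + 96x_3, LT = x_1x_2.
h_2 = -2x_1x_2 + 14x_3, LT = x_1x_2.

S(h_1,h_2): lcm = x_1x_2. S = -4x_1 + 19x_3.
  leading term x_1: no divisor's leading term divides it; move -4x_1 to the remainder.
  leading term x_3: no divisor's leading term divides it; move 19x_3 to the remainder.
  remainder -4x_1 + 19x_3 ≠ 0; add k_3 = -4x_1 + 19x_3 to the basis.

S(h_1,k_3): lcm = x_1x_2. S = 19/4x_2x_3 - 4x_1 + 12x_3.
  leading term x_2x_3: no divisor's leading term divides it; move 19/4x_2x_3 to the remainder.
  leading term x_1: subtract (1)·k_3 from -4x_1 + 12x_3 → -7x_3
  leading term x_3: no divisor's leading term divides it; move -7x_3 to the remainder.
  remainder 19/4x_2x_3 - 7x_3 ≠ 0; add k_4 = 19/4x_2x_3 - 7x_3 to the basis.

The other S-polynomials (S(h_2,k_3), S(h_1,k_4), S(h_2,k_4), S(k_3,k_4)) all reduce to 0 modulo the current basis, so we have a Gröbner basis.
Inter-reduce: drop elements whose leading term is divisible by another's, tail-reduce, and make monic.
Reduced Gröbner basis: {x_2x_3 - 28/19x_3, x_1 - 19/4x_3}.

These coincide, so the ideals are equal.
The choice of monomial ordering does not affect the verdict — as long as both bases are computed under the same ordering, their equality decides ideal equality.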